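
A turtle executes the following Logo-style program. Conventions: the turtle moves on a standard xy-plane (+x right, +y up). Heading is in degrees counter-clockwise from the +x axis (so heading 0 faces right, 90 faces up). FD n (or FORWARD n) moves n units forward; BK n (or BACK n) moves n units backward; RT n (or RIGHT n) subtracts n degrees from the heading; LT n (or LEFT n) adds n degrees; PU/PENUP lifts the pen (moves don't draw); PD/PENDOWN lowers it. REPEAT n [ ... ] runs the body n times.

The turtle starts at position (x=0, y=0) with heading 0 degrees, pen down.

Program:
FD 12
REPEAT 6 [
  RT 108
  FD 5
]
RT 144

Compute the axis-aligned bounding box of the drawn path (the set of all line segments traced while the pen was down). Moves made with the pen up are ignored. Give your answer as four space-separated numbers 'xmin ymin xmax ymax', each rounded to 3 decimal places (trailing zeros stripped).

Executing turtle program step by step:
Start: pos=(0,0), heading=0, pen down
FD 12: (0,0) -> (12,0) [heading=0, draw]
REPEAT 6 [
  -- iteration 1/6 --
  RT 108: heading 0 -> 252
  FD 5: (12,0) -> (10.455,-4.755) [heading=252, draw]
  -- iteration 2/6 --
  RT 108: heading 252 -> 144
  FD 5: (10.455,-4.755) -> (6.41,-1.816) [heading=144, draw]
  -- iteration 3/6 --
  RT 108: heading 144 -> 36
  FD 5: (6.41,-1.816) -> (10.455,1.123) [heading=36, draw]
  -- iteration 4/6 --
  RT 108: heading 36 -> 288
  FD 5: (10.455,1.123) -> (12,-3.633) [heading=288, draw]
  -- iteration 5/6 --
  RT 108: heading 288 -> 180
  FD 5: (12,-3.633) -> (7,-3.633) [heading=180, draw]
  -- iteration 6/6 --
  RT 108: heading 180 -> 72
  FD 5: (7,-3.633) -> (8.545,1.123) [heading=72, draw]
]
RT 144: heading 72 -> 288
Final: pos=(8.545,1.123), heading=288, 7 segment(s) drawn

Segment endpoints: x in {0, 6.41, 7, 8.545, 10.455, 10.455, 12}, y in {-4.755, -3.633, -3.633, -1.816, 0, 1.123}
xmin=0, ymin=-4.755, xmax=12, ymax=1.123

Answer: 0 -4.755 12 1.123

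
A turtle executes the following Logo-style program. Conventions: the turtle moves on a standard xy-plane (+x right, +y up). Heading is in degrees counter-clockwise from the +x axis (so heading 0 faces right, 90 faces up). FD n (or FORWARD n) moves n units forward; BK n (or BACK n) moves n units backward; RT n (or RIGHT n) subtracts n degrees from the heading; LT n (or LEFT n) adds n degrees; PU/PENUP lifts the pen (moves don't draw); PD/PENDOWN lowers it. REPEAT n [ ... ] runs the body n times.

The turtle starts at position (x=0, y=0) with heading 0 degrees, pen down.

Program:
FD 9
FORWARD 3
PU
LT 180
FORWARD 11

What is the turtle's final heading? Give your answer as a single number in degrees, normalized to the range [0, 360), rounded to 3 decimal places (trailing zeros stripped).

Executing turtle program step by step:
Start: pos=(0,0), heading=0, pen down
FD 9: (0,0) -> (9,0) [heading=0, draw]
FD 3: (9,0) -> (12,0) [heading=0, draw]
PU: pen up
LT 180: heading 0 -> 180
FD 11: (12,0) -> (1,0) [heading=180, move]
Final: pos=(1,0), heading=180, 2 segment(s) drawn

Answer: 180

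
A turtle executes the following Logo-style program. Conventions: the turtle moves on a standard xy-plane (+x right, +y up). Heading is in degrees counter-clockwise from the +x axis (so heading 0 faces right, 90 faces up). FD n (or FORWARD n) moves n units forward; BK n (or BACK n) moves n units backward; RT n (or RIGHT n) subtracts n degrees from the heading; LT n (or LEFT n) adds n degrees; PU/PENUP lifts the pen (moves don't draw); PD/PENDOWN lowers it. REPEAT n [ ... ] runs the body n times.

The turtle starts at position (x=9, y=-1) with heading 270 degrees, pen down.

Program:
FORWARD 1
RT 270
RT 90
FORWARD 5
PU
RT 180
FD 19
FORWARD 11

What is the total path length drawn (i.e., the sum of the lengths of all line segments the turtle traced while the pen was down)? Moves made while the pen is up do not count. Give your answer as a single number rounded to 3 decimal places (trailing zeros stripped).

Answer: 6

Derivation:
Executing turtle program step by step:
Start: pos=(9,-1), heading=270, pen down
FD 1: (9,-1) -> (9,-2) [heading=270, draw]
RT 270: heading 270 -> 0
RT 90: heading 0 -> 270
FD 5: (9,-2) -> (9,-7) [heading=270, draw]
PU: pen up
RT 180: heading 270 -> 90
FD 19: (9,-7) -> (9,12) [heading=90, move]
FD 11: (9,12) -> (9,23) [heading=90, move]
Final: pos=(9,23), heading=90, 2 segment(s) drawn

Segment lengths:
  seg 1: (9,-1) -> (9,-2), length = 1
  seg 2: (9,-2) -> (9,-7), length = 5
Total = 6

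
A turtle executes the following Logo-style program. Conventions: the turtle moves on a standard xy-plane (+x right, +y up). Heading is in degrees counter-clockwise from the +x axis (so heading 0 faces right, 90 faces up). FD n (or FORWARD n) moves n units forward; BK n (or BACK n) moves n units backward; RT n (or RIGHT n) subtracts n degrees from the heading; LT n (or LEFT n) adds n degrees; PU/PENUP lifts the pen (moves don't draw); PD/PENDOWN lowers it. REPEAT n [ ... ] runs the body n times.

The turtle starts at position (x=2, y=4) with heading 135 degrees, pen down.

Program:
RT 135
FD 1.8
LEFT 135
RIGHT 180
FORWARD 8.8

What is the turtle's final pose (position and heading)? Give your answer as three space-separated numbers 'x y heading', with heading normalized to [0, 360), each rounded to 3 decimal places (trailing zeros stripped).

Answer: 10.023 -2.223 315

Derivation:
Executing turtle program step by step:
Start: pos=(2,4), heading=135, pen down
RT 135: heading 135 -> 0
FD 1.8: (2,4) -> (3.8,4) [heading=0, draw]
LT 135: heading 0 -> 135
RT 180: heading 135 -> 315
FD 8.8: (3.8,4) -> (10.023,-2.223) [heading=315, draw]
Final: pos=(10.023,-2.223), heading=315, 2 segment(s) drawn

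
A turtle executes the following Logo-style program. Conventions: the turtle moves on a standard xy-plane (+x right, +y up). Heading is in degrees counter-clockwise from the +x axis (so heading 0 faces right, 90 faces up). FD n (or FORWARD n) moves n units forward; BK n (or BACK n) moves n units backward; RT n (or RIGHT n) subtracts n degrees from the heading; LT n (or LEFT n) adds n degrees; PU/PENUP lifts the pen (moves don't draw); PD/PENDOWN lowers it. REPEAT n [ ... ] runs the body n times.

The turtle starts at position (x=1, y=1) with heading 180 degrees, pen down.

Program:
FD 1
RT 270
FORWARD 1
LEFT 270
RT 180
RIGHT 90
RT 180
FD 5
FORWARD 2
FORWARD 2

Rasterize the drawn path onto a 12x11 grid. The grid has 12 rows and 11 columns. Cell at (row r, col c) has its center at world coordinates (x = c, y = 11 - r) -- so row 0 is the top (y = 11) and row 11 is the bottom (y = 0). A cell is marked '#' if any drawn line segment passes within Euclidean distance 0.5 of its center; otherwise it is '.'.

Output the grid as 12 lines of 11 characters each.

Segment 0: (1,1) -> (0,1)
Segment 1: (0,1) -> (0,0)
Segment 2: (0,0) -> (-0,5)
Segment 3: (-0,5) -> (-0,7)
Segment 4: (-0,7) -> (-0,9)

Answer: ...........
...........
#..........
#..........
#..........
#..........
#..........
#..........
#..........
#..........
##.........
#..........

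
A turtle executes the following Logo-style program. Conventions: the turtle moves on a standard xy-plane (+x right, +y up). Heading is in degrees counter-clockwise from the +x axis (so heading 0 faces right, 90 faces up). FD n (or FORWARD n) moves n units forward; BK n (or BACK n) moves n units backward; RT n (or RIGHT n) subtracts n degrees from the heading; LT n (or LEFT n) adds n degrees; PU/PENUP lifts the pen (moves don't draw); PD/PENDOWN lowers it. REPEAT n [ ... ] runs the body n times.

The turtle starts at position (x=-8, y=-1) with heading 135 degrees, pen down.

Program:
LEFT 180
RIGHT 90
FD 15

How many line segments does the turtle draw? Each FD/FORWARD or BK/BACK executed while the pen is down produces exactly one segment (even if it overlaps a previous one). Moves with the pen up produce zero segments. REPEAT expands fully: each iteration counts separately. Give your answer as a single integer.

Answer: 1

Derivation:
Executing turtle program step by step:
Start: pos=(-8,-1), heading=135, pen down
LT 180: heading 135 -> 315
RT 90: heading 315 -> 225
FD 15: (-8,-1) -> (-18.607,-11.607) [heading=225, draw]
Final: pos=(-18.607,-11.607), heading=225, 1 segment(s) drawn
Segments drawn: 1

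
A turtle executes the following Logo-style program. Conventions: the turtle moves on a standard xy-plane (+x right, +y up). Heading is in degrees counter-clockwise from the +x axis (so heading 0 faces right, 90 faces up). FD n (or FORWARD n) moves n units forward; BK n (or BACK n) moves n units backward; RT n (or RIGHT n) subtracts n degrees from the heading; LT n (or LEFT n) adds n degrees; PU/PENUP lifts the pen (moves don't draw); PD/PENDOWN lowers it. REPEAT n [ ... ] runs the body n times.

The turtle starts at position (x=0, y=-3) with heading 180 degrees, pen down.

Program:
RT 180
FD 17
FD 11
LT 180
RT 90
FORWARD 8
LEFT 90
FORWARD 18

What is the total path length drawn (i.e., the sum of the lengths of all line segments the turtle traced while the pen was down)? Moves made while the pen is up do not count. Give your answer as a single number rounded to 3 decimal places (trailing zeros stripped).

Executing turtle program step by step:
Start: pos=(0,-3), heading=180, pen down
RT 180: heading 180 -> 0
FD 17: (0,-3) -> (17,-3) [heading=0, draw]
FD 11: (17,-3) -> (28,-3) [heading=0, draw]
LT 180: heading 0 -> 180
RT 90: heading 180 -> 90
FD 8: (28,-3) -> (28,5) [heading=90, draw]
LT 90: heading 90 -> 180
FD 18: (28,5) -> (10,5) [heading=180, draw]
Final: pos=(10,5), heading=180, 4 segment(s) drawn

Segment lengths:
  seg 1: (0,-3) -> (17,-3), length = 17
  seg 2: (17,-3) -> (28,-3), length = 11
  seg 3: (28,-3) -> (28,5), length = 8
  seg 4: (28,5) -> (10,5), length = 18
Total = 54

Answer: 54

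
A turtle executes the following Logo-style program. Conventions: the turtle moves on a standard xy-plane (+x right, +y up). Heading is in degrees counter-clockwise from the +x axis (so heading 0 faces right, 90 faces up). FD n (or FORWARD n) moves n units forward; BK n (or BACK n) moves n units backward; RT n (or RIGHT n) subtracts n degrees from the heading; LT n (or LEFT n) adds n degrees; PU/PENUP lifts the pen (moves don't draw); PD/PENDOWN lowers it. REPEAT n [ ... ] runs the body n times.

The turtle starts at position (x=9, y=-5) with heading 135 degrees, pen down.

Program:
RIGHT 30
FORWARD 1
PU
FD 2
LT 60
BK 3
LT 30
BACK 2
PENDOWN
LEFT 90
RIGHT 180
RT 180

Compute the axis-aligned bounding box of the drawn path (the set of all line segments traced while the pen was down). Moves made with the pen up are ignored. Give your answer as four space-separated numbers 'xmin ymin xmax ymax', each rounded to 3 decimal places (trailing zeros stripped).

Executing turtle program step by step:
Start: pos=(9,-5), heading=135, pen down
RT 30: heading 135 -> 105
FD 1: (9,-5) -> (8.741,-4.034) [heading=105, draw]
PU: pen up
FD 2: (8.741,-4.034) -> (8.224,-2.102) [heading=105, move]
LT 60: heading 105 -> 165
BK 3: (8.224,-2.102) -> (11.121,-2.879) [heading=165, move]
LT 30: heading 165 -> 195
BK 2: (11.121,-2.879) -> (13.053,-2.361) [heading=195, move]
PD: pen down
LT 90: heading 195 -> 285
RT 180: heading 285 -> 105
RT 180: heading 105 -> 285
Final: pos=(13.053,-2.361), heading=285, 1 segment(s) drawn

Segment endpoints: x in {8.741, 9}, y in {-5, -4.034}
xmin=8.741, ymin=-5, xmax=9, ymax=-4.034

Answer: 8.741 -5 9 -4.034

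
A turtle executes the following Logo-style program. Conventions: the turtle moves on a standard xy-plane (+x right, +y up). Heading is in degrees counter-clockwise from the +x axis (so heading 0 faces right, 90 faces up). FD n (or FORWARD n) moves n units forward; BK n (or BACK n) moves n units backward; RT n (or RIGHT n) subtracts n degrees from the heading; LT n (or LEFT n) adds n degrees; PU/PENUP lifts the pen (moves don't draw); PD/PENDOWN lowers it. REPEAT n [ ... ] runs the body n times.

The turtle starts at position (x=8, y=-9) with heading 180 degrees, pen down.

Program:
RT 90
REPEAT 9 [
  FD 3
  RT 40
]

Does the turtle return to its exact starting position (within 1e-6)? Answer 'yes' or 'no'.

Answer: yes

Derivation:
Executing turtle program step by step:
Start: pos=(8,-9), heading=180, pen down
RT 90: heading 180 -> 90
REPEAT 9 [
  -- iteration 1/9 --
  FD 3: (8,-9) -> (8,-6) [heading=90, draw]
  RT 40: heading 90 -> 50
  -- iteration 2/9 --
  FD 3: (8,-6) -> (9.928,-3.702) [heading=50, draw]
  RT 40: heading 50 -> 10
  -- iteration 3/9 --
  FD 3: (9.928,-3.702) -> (12.883,-3.181) [heading=10, draw]
  RT 40: heading 10 -> 330
  -- iteration 4/9 --
  FD 3: (12.883,-3.181) -> (15.481,-4.681) [heading=330, draw]
  RT 40: heading 330 -> 290
  -- iteration 5/9 --
  FD 3: (15.481,-4.681) -> (16.507,-7.5) [heading=290, draw]
  RT 40: heading 290 -> 250
  -- iteration 6/9 --
  FD 3: (16.507,-7.5) -> (15.481,-10.319) [heading=250, draw]
  RT 40: heading 250 -> 210
  -- iteration 7/9 --
  FD 3: (15.481,-10.319) -> (12.883,-11.819) [heading=210, draw]
  RT 40: heading 210 -> 170
  -- iteration 8/9 --
  FD 3: (12.883,-11.819) -> (9.928,-11.298) [heading=170, draw]
  RT 40: heading 170 -> 130
  -- iteration 9/9 --
  FD 3: (9.928,-11.298) -> (8,-9) [heading=130, draw]
  RT 40: heading 130 -> 90
]
Final: pos=(8,-9), heading=90, 9 segment(s) drawn

Start position: (8, -9)
Final position: (8, -9)
Distance = 0; < 1e-6 -> CLOSED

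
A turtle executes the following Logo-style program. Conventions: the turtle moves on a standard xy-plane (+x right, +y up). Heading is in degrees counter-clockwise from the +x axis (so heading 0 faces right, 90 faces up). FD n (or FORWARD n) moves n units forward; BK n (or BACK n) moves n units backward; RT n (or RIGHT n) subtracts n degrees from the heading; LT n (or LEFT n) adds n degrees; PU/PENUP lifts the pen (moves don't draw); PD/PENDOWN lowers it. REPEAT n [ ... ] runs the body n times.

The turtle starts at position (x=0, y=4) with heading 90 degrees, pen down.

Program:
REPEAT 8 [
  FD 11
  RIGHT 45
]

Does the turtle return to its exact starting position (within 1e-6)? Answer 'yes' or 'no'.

Executing turtle program step by step:
Start: pos=(0,4), heading=90, pen down
REPEAT 8 [
  -- iteration 1/8 --
  FD 11: (0,4) -> (0,15) [heading=90, draw]
  RT 45: heading 90 -> 45
  -- iteration 2/8 --
  FD 11: (0,15) -> (7.778,22.778) [heading=45, draw]
  RT 45: heading 45 -> 0
  -- iteration 3/8 --
  FD 11: (7.778,22.778) -> (18.778,22.778) [heading=0, draw]
  RT 45: heading 0 -> 315
  -- iteration 4/8 --
  FD 11: (18.778,22.778) -> (26.556,15) [heading=315, draw]
  RT 45: heading 315 -> 270
  -- iteration 5/8 --
  FD 11: (26.556,15) -> (26.556,4) [heading=270, draw]
  RT 45: heading 270 -> 225
  -- iteration 6/8 --
  FD 11: (26.556,4) -> (18.778,-3.778) [heading=225, draw]
  RT 45: heading 225 -> 180
  -- iteration 7/8 --
  FD 11: (18.778,-3.778) -> (7.778,-3.778) [heading=180, draw]
  RT 45: heading 180 -> 135
  -- iteration 8/8 --
  FD 11: (7.778,-3.778) -> (0,4) [heading=135, draw]
  RT 45: heading 135 -> 90
]
Final: pos=(0,4), heading=90, 8 segment(s) drawn

Start position: (0, 4)
Final position: (0, 4)
Distance = 0; < 1e-6 -> CLOSED

Answer: yes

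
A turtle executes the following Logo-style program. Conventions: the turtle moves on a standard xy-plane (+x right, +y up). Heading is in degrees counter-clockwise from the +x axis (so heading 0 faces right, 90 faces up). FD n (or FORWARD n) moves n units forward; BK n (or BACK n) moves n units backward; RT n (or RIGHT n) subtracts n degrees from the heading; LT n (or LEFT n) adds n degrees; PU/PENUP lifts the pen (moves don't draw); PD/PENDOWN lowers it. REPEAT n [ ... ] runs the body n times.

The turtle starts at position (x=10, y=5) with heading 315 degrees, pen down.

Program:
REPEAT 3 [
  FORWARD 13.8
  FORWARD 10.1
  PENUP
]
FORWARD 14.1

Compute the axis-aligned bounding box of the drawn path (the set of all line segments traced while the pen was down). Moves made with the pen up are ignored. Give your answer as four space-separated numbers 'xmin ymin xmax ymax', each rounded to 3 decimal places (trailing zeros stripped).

Answer: 10 -11.9 26.9 5

Derivation:
Executing turtle program step by step:
Start: pos=(10,5), heading=315, pen down
REPEAT 3 [
  -- iteration 1/3 --
  FD 13.8: (10,5) -> (19.758,-4.758) [heading=315, draw]
  FD 10.1: (19.758,-4.758) -> (26.9,-11.9) [heading=315, draw]
  PU: pen up
  -- iteration 2/3 --
  FD 13.8: (26.9,-11.9) -> (36.658,-21.658) [heading=315, move]
  FD 10.1: (36.658,-21.658) -> (43.8,-28.8) [heading=315, move]
  PU: pen up
  -- iteration 3/3 --
  FD 13.8: (43.8,-28.8) -> (53.558,-38.558) [heading=315, move]
  FD 10.1: (53.558,-38.558) -> (60.7,-45.7) [heading=315, move]
  PU: pen up
]
FD 14.1: (60.7,-45.7) -> (70.67,-55.67) [heading=315, move]
Final: pos=(70.67,-55.67), heading=315, 2 segment(s) drawn

Segment endpoints: x in {10, 19.758, 26.9}, y in {-11.9, -4.758, 5}
xmin=10, ymin=-11.9, xmax=26.9, ymax=5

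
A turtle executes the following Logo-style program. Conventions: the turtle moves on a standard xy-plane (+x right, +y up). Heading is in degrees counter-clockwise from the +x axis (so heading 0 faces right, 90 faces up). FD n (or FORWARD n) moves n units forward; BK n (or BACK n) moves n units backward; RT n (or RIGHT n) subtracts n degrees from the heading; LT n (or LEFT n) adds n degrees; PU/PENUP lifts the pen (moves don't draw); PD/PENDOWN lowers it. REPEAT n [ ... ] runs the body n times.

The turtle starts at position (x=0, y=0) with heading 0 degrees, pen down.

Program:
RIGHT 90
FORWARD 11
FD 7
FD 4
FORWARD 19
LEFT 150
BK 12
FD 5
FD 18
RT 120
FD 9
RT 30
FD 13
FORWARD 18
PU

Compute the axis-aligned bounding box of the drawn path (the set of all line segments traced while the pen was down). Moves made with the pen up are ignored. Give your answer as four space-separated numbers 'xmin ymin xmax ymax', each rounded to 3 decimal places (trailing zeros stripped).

Answer: -6 -70.268 10 0

Derivation:
Executing turtle program step by step:
Start: pos=(0,0), heading=0, pen down
RT 90: heading 0 -> 270
FD 11: (0,0) -> (0,-11) [heading=270, draw]
FD 7: (0,-11) -> (0,-18) [heading=270, draw]
FD 4: (0,-18) -> (0,-22) [heading=270, draw]
FD 19: (0,-22) -> (0,-41) [heading=270, draw]
LT 150: heading 270 -> 60
BK 12: (0,-41) -> (-6,-51.392) [heading=60, draw]
FD 5: (-6,-51.392) -> (-3.5,-47.062) [heading=60, draw]
FD 18: (-3.5,-47.062) -> (5.5,-31.474) [heading=60, draw]
RT 120: heading 60 -> 300
FD 9: (5.5,-31.474) -> (10,-39.268) [heading=300, draw]
RT 30: heading 300 -> 270
FD 13: (10,-39.268) -> (10,-52.268) [heading=270, draw]
FD 18: (10,-52.268) -> (10,-70.268) [heading=270, draw]
PU: pen up
Final: pos=(10,-70.268), heading=270, 10 segment(s) drawn

Segment endpoints: x in {-6, -3.5, 0, 0, 0, 0, 0, 5.5, 10, 10}, y in {-70.268, -52.268, -51.392, -47.062, -41, -39.268, -31.474, -22, -18, -11, 0}
xmin=-6, ymin=-70.268, xmax=10, ymax=0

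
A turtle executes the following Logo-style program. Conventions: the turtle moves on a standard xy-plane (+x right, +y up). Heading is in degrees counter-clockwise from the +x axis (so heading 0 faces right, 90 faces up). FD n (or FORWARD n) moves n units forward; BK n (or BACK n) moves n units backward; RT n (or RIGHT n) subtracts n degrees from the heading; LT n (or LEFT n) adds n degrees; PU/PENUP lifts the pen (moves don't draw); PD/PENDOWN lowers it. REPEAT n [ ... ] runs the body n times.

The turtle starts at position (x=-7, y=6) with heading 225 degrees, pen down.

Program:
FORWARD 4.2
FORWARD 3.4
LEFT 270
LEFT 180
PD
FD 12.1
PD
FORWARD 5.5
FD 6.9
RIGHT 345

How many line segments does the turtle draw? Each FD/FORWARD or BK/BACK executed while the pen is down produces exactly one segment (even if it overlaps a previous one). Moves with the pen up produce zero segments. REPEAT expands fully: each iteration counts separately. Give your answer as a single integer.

Executing turtle program step by step:
Start: pos=(-7,6), heading=225, pen down
FD 4.2: (-7,6) -> (-9.97,3.03) [heading=225, draw]
FD 3.4: (-9.97,3.03) -> (-12.374,0.626) [heading=225, draw]
LT 270: heading 225 -> 135
LT 180: heading 135 -> 315
PD: pen down
FD 12.1: (-12.374,0.626) -> (-3.818,-7.93) [heading=315, draw]
PD: pen down
FD 5.5: (-3.818,-7.93) -> (0.071,-11.819) [heading=315, draw]
FD 6.9: (0.071,-11.819) -> (4.95,-16.698) [heading=315, draw]
RT 345: heading 315 -> 330
Final: pos=(4.95,-16.698), heading=330, 5 segment(s) drawn
Segments drawn: 5

Answer: 5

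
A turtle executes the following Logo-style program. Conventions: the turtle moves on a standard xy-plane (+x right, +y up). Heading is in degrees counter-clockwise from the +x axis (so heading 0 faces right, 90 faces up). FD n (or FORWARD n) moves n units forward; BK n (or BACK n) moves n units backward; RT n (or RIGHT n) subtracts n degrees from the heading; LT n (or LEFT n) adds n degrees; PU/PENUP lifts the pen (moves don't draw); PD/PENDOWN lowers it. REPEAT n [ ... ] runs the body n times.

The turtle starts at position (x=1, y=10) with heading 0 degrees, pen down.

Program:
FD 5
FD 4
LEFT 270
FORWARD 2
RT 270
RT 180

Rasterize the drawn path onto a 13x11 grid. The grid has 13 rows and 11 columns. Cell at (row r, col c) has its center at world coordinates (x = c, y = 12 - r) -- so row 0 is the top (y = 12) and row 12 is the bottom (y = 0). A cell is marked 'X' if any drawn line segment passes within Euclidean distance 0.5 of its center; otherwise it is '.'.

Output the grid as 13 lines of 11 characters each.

Answer: ...........
...........
.XXXXXXXXXX
..........X
..........X
...........
...........
...........
...........
...........
...........
...........
...........

Derivation:
Segment 0: (1,10) -> (6,10)
Segment 1: (6,10) -> (10,10)
Segment 2: (10,10) -> (10,8)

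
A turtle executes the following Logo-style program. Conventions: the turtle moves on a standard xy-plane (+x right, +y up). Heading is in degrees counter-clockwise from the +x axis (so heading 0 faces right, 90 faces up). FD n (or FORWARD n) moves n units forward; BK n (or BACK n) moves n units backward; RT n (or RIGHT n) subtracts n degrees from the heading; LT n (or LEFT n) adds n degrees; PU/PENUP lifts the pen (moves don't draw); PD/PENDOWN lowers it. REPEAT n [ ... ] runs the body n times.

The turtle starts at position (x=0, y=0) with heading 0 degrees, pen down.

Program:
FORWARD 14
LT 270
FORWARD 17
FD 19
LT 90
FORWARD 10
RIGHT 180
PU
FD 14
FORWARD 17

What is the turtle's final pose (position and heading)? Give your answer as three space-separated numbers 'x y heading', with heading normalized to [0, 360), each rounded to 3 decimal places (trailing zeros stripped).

Answer: -7 -36 180

Derivation:
Executing turtle program step by step:
Start: pos=(0,0), heading=0, pen down
FD 14: (0,0) -> (14,0) [heading=0, draw]
LT 270: heading 0 -> 270
FD 17: (14,0) -> (14,-17) [heading=270, draw]
FD 19: (14,-17) -> (14,-36) [heading=270, draw]
LT 90: heading 270 -> 0
FD 10: (14,-36) -> (24,-36) [heading=0, draw]
RT 180: heading 0 -> 180
PU: pen up
FD 14: (24,-36) -> (10,-36) [heading=180, move]
FD 17: (10,-36) -> (-7,-36) [heading=180, move]
Final: pos=(-7,-36), heading=180, 4 segment(s) drawn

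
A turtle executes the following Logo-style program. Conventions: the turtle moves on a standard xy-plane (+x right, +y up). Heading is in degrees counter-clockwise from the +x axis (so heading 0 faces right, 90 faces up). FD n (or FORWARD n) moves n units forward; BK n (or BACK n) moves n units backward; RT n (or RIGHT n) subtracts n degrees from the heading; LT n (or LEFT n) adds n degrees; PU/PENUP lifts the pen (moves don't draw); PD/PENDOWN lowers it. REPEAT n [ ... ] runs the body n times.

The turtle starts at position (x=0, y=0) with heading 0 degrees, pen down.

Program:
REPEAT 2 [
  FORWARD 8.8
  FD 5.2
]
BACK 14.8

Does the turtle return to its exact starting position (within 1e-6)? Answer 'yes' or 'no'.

Answer: no

Derivation:
Executing turtle program step by step:
Start: pos=(0,0), heading=0, pen down
REPEAT 2 [
  -- iteration 1/2 --
  FD 8.8: (0,0) -> (8.8,0) [heading=0, draw]
  FD 5.2: (8.8,0) -> (14,0) [heading=0, draw]
  -- iteration 2/2 --
  FD 8.8: (14,0) -> (22.8,0) [heading=0, draw]
  FD 5.2: (22.8,0) -> (28,0) [heading=0, draw]
]
BK 14.8: (28,0) -> (13.2,0) [heading=0, draw]
Final: pos=(13.2,0), heading=0, 5 segment(s) drawn

Start position: (0, 0)
Final position: (13.2, 0)
Distance = 13.2; >= 1e-6 -> NOT closed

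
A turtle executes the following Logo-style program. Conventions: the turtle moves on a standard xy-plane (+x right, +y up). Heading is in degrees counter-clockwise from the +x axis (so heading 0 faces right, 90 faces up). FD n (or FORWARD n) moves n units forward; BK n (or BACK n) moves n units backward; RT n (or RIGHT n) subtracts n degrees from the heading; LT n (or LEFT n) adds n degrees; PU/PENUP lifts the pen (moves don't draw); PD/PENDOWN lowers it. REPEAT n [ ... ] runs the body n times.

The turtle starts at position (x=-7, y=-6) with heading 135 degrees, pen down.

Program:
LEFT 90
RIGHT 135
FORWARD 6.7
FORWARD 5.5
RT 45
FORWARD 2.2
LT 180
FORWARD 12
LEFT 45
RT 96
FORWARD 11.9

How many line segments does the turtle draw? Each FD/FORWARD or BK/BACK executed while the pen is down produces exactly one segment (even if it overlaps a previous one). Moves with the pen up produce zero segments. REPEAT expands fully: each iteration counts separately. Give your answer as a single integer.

Executing turtle program step by step:
Start: pos=(-7,-6), heading=135, pen down
LT 90: heading 135 -> 225
RT 135: heading 225 -> 90
FD 6.7: (-7,-6) -> (-7,0.7) [heading=90, draw]
FD 5.5: (-7,0.7) -> (-7,6.2) [heading=90, draw]
RT 45: heading 90 -> 45
FD 2.2: (-7,6.2) -> (-5.444,7.756) [heading=45, draw]
LT 180: heading 45 -> 225
FD 12: (-5.444,7.756) -> (-13.93,-0.73) [heading=225, draw]
LT 45: heading 225 -> 270
RT 96: heading 270 -> 174
FD 11.9: (-13.93,-0.73) -> (-25.764,0.514) [heading=174, draw]
Final: pos=(-25.764,0.514), heading=174, 5 segment(s) drawn
Segments drawn: 5

Answer: 5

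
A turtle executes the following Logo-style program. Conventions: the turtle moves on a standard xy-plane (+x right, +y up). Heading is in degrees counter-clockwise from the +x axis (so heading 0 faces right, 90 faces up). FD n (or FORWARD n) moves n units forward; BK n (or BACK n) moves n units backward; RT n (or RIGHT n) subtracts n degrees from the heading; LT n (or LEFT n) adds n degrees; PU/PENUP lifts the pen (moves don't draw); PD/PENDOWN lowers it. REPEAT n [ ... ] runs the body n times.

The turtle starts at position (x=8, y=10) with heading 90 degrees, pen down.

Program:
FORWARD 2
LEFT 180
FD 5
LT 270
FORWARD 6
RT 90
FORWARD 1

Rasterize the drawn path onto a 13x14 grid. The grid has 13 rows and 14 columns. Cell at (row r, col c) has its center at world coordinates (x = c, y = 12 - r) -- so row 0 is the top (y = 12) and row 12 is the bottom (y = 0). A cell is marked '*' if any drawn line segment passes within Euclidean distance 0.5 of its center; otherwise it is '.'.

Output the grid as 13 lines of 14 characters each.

Segment 0: (8,10) -> (8,12)
Segment 1: (8,12) -> (8,7)
Segment 2: (8,7) -> (2,7)
Segment 3: (2,7) -> (2,8)

Answer: ........*.....
........*.....
........*.....
........*.....
..*.....*.....
..*******.....
..............
..............
..............
..............
..............
..............
..............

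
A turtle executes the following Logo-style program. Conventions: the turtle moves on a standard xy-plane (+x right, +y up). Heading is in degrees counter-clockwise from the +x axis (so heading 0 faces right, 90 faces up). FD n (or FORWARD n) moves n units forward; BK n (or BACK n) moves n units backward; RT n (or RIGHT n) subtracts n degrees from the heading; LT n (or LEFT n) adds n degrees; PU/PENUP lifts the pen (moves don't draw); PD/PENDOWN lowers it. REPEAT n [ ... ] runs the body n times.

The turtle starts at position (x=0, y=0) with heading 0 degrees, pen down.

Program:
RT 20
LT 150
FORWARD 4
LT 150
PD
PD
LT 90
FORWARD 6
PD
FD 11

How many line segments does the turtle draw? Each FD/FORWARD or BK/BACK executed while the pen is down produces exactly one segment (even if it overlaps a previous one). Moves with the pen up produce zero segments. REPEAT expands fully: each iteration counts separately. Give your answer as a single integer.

Answer: 3

Derivation:
Executing turtle program step by step:
Start: pos=(0,0), heading=0, pen down
RT 20: heading 0 -> 340
LT 150: heading 340 -> 130
FD 4: (0,0) -> (-2.571,3.064) [heading=130, draw]
LT 150: heading 130 -> 280
PD: pen down
PD: pen down
LT 90: heading 280 -> 10
FD 6: (-2.571,3.064) -> (3.338,4.106) [heading=10, draw]
PD: pen down
FD 11: (3.338,4.106) -> (14.171,6.016) [heading=10, draw]
Final: pos=(14.171,6.016), heading=10, 3 segment(s) drawn
Segments drawn: 3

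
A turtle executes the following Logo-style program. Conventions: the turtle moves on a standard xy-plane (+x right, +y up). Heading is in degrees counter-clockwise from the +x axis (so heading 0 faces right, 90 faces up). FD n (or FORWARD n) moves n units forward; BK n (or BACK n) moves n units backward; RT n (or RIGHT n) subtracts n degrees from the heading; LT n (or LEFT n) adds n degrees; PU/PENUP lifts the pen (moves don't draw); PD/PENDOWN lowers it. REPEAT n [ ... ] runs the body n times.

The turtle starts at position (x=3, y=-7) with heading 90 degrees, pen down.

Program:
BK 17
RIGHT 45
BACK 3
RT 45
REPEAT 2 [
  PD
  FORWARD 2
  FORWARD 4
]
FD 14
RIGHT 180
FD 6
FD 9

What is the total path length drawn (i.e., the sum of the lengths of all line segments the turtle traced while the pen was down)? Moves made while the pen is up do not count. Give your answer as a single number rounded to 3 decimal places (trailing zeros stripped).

Answer: 61

Derivation:
Executing turtle program step by step:
Start: pos=(3,-7), heading=90, pen down
BK 17: (3,-7) -> (3,-24) [heading=90, draw]
RT 45: heading 90 -> 45
BK 3: (3,-24) -> (0.879,-26.121) [heading=45, draw]
RT 45: heading 45 -> 0
REPEAT 2 [
  -- iteration 1/2 --
  PD: pen down
  FD 2: (0.879,-26.121) -> (2.879,-26.121) [heading=0, draw]
  FD 4: (2.879,-26.121) -> (6.879,-26.121) [heading=0, draw]
  -- iteration 2/2 --
  PD: pen down
  FD 2: (6.879,-26.121) -> (8.879,-26.121) [heading=0, draw]
  FD 4: (8.879,-26.121) -> (12.879,-26.121) [heading=0, draw]
]
FD 14: (12.879,-26.121) -> (26.879,-26.121) [heading=0, draw]
RT 180: heading 0 -> 180
FD 6: (26.879,-26.121) -> (20.879,-26.121) [heading=180, draw]
FD 9: (20.879,-26.121) -> (11.879,-26.121) [heading=180, draw]
Final: pos=(11.879,-26.121), heading=180, 9 segment(s) drawn

Segment lengths:
  seg 1: (3,-7) -> (3,-24), length = 17
  seg 2: (3,-24) -> (0.879,-26.121), length = 3
  seg 3: (0.879,-26.121) -> (2.879,-26.121), length = 2
  seg 4: (2.879,-26.121) -> (6.879,-26.121), length = 4
  seg 5: (6.879,-26.121) -> (8.879,-26.121), length = 2
  seg 6: (8.879,-26.121) -> (12.879,-26.121), length = 4
  seg 7: (12.879,-26.121) -> (26.879,-26.121), length = 14
  seg 8: (26.879,-26.121) -> (20.879,-26.121), length = 6
  seg 9: (20.879,-26.121) -> (11.879,-26.121), length = 9
Total = 61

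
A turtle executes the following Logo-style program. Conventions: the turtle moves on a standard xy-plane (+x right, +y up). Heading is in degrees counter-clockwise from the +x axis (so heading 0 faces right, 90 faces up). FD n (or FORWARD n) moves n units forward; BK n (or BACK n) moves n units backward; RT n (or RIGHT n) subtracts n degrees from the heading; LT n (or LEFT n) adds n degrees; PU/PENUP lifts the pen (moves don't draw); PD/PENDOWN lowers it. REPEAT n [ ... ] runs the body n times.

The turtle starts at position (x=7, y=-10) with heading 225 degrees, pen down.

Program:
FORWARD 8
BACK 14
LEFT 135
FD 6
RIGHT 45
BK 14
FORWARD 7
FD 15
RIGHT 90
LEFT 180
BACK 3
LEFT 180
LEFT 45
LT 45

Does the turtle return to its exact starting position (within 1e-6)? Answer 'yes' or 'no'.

Executing turtle program step by step:
Start: pos=(7,-10), heading=225, pen down
FD 8: (7,-10) -> (1.343,-15.657) [heading=225, draw]
BK 14: (1.343,-15.657) -> (11.243,-5.757) [heading=225, draw]
LT 135: heading 225 -> 0
FD 6: (11.243,-5.757) -> (17.243,-5.757) [heading=0, draw]
RT 45: heading 0 -> 315
BK 14: (17.243,-5.757) -> (7.343,4.142) [heading=315, draw]
FD 7: (7.343,4.142) -> (12.293,-0.808) [heading=315, draw]
FD 15: (12.293,-0.808) -> (22.899,-11.414) [heading=315, draw]
RT 90: heading 315 -> 225
LT 180: heading 225 -> 45
BK 3: (22.899,-11.414) -> (20.778,-13.536) [heading=45, draw]
LT 180: heading 45 -> 225
LT 45: heading 225 -> 270
LT 45: heading 270 -> 315
Final: pos=(20.778,-13.536), heading=315, 7 segment(s) drawn

Start position: (7, -10)
Final position: (20.778, -13.536)
Distance = 14.225; >= 1e-6 -> NOT closed

Answer: no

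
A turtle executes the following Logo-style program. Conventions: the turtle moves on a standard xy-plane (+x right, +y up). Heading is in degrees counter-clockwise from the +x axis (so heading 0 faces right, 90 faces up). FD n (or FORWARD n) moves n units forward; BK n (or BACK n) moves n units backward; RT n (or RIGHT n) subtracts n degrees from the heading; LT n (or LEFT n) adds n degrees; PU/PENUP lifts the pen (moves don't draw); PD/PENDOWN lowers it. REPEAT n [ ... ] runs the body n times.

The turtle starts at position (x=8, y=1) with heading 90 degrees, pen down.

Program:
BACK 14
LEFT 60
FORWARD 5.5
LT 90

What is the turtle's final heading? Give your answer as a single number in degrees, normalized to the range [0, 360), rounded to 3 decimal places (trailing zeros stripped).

Executing turtle program step by step:
Start: pos=(8,1), heading=90, pen down
BK 14: (8,1) -> (8,-13) [heading=90, draw]
LT 60: heading 90 -> 150
FD 5.5: (8,-13) -> (3.237,-10.25) [heading=150, draw]
LT 90: heading 150 -> 240
Final: pos=(3.237,-10.25), heading=240, 2 segment(s) drawn

Answer: 240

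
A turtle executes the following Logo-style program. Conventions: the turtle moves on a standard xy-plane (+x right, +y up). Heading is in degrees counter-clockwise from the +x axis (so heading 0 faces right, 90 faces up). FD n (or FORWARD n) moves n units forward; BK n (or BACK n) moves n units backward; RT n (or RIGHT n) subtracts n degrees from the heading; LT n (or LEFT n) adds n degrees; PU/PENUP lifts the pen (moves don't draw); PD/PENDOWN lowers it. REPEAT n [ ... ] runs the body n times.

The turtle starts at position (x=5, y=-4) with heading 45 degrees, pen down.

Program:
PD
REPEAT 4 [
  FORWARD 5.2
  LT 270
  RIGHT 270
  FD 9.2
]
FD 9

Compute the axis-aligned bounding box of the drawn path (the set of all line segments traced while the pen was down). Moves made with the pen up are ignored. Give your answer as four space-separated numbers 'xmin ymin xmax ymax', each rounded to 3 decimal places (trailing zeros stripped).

Answer: 5 -4 52.093 43.093

Derivation:
Executing turtle program step by step:
Start: pos=(5,-4), heading=45, pen down
PD: pen down
REPEAT 4 [
  -- iteration 1/4 --
  FD 5.2: (5,-4) -> (8.677,-0.323) [heading=45, draw]
  LT 270: heading 45 -> 315
  RT 270: heading 315 -> 45
  FD 9.2: (8.677,-0.323) -> (15.182,6.182) [heading=45, draw]
  -- iteration 2/4 --
  FD 5.2: (15.182,6.182) -> (18.859,9.859) [heading=45, draw]
  LT 270: heading 45 -> 315
  RT 270: heading 315 -> 45
  FD 9.2: (18.859,9.859) -> (25.365,16.365) [heading=45, draw]
  -- iteration 3/4 --
  FD 5.2: (25.365,16.365) -> (29.042,20.042) [heading=45, draw]
  LT 270: heading 45 -> 315
  RT 270: heading 315 -> 45
  FD 9.2: (29.042,20.042) -> (35.547,26.547) [heading=45, draw]
  -- iteration 4/4 --
  FD 5.2: (35.547,26.547) -> (39.224,30.224) [heading=45, draw]
  LT 270: heading 45 -> 315
  RT 270: heading 315 -> 45
  FD 9.2: (39.224,30.224) -> (45.729,36.729) [heading=45, draw]
]
FD 9: (45.729,36.729) -> (52.093,43.093) [heading=45, draw]
Final: pos=(52.093,43.093), heading=45, 9 segment(s) drawn

Segment endpoints: x in {5, 8.677, 15.182, 18.859, 25.365, 29.042, 35.547, 39.224, 45.729, 52.093}, y in {-4, -0.323, 6.182, 9.859, 16.365, 20.042, 26.547, 30.224, 36.729, 43.093}
xmin=5, ymin=-4, xmax=52.093, ymax=43.093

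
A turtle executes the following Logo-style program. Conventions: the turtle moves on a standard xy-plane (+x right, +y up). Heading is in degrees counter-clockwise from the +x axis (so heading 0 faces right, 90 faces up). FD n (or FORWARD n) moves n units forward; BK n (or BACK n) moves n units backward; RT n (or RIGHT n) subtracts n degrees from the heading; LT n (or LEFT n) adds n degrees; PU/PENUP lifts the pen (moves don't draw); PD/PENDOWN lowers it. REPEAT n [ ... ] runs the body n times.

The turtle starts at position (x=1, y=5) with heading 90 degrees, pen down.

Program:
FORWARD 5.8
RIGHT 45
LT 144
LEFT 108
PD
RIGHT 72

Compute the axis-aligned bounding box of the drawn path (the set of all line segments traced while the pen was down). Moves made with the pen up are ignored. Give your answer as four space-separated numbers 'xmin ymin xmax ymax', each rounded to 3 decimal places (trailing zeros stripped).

Answer: 1 5 1 10.8

Derivation:
Executing turtle program step by step:
Start: pos=(1,5), heading=90, pen down
FD 5.8: (1,5) -> (1,10.8) [heading=90, draw]
RT 45: heading 90 -> 45
LT 144: heading 45 -> 189
LT 108: heading 189 -> 297
PD: pen down
RT 72: heading 297 -> 225
Final: pos=(1,10.8), heading=225, 1 segment(s) drawn

Segment endpoints: x in {1, 1}, y in {5, 10.8}
xmin=1, ymin=5, xmax=1, ymax=10.8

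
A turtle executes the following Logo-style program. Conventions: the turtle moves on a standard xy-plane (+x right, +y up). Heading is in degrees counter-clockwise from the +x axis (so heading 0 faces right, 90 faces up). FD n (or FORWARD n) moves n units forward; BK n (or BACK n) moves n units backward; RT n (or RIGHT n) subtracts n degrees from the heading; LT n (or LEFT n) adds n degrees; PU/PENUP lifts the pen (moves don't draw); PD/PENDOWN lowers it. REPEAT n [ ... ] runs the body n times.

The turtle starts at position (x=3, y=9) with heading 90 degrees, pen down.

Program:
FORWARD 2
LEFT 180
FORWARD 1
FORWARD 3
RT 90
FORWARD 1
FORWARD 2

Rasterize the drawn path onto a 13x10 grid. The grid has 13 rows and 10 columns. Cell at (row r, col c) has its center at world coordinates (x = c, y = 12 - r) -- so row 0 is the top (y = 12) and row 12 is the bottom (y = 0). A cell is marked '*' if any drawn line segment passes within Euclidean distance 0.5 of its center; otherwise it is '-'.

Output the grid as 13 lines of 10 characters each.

Answer: ----------
---*------
---*------
---*------
---*------
****------
----------
----------
----------
----------
----------
----------
----------

Derivation:
Segment 0: (3,9) -> (3,11)
Segment 1: (3,11) -> (3,10)
Segment 2: (3,10) -> (3,7)
Segment 3: (3,7) -> (2,7)
Segment 4: (2,7) -> (-0,7)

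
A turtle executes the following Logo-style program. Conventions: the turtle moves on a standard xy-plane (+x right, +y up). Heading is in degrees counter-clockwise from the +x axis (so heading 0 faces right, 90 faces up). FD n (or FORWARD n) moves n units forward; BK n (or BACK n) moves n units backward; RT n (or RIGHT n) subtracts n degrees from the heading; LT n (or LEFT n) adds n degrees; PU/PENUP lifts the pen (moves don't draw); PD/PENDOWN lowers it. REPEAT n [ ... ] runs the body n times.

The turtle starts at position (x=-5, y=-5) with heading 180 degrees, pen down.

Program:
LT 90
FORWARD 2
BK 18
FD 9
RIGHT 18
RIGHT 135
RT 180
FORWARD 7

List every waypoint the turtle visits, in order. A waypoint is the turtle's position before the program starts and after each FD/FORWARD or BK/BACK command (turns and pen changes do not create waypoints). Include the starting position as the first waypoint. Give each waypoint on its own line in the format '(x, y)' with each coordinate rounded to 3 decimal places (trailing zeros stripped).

Answer: (-5, -5)
(-5, -7)
(-5, 11)
(-5, 2)
(-1.822, -4.237)

Derivation:
Executing turtle program step by step:
Start: pos=(-5,-5), heading=180, pen down
LT 90: heading 180 -> 270
FD 2: (-5,-5) -> (-5,-7) [heading=270, draw]
BK 18: (-5,-7) -> (-5,11) [heading=270, draw]
FD 9: (-5,11) -> (-5,2) [heading=270, draw]
RT 18: heading 270 -> 252
RT 135: heading 252 -> 117
RT 180: heading 117 -> 297
FD 7: (-5,2) -> (-1.822,-4.237) [heading=297, draw]
Final: pos=(-1.822,-4.237), heading=297, 4 segment(s) drawn
Waypoints (5 total):
(-5, -5)
(-5, -7)
(-5, 11)
(-5, 2)
(-1.822, -4.237)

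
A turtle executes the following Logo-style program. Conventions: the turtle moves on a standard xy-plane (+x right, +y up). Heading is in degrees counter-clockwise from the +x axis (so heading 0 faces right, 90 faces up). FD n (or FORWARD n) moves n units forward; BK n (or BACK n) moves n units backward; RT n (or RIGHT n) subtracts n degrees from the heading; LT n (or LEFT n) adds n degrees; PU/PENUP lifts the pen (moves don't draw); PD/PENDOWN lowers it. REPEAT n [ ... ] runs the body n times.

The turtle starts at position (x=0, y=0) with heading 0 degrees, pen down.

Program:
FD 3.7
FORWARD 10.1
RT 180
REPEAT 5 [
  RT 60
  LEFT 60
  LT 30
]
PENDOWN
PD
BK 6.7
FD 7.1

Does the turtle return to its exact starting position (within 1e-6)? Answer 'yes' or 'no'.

Executing turtle program step by step:
Start: pos=(0,0), heading=0, pen down
FD 3.7: (0,0) -> (3.7,0) [heading=0, draw]
FD 10.1: (3.7,0) -> (13.8,0) [heading=0, draw]
RT 180: heading 0 -> 180
REPEAT 5 [
  -- iteration 1/5 --
  RT 60: heading 180 -> 120
  LT 60: heading 120 -> 180
  LT 30: heading 180 -> 210
  -- iteration 2/5 --
  RT 60: heading 210 -> 150
  LT 60: heading 150 -> 210
  LT 30: heading 210 -> 240
  -- iteration 3/5 --
  RT 60: heading 240 -> 180
  LT 60: heading 180 -> 240
  LT 30: heading 240 -> 270
  -- iteration 4/5 --
  RT 60: heading 270 -> 210
  LT 60: heading 210 -> 270
  LT 30: heading 270 -> 300
  -- iteration 5/5 --
  RT 60: heading 300 -> 240
  LT 60: heading 240 -> 300
  LT 30: heading 300 -> 330
]
PD: pen down
PD: pen down
BK 6.7: (13.8,0) -> (7.998,3.35) [heading=330, draw]
FD 7.1: (7.998,3.35) -> (14.146,-0.2) [heading=330, draw]
Final: pos=(14.146,-0.2), heading=330, 4 segment(s) drawn

Start position: (0, 0)
Final position: (14.146, -0.2)
Distance = 14.148; >= 1e-6 -> NOT closed

Answer: no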